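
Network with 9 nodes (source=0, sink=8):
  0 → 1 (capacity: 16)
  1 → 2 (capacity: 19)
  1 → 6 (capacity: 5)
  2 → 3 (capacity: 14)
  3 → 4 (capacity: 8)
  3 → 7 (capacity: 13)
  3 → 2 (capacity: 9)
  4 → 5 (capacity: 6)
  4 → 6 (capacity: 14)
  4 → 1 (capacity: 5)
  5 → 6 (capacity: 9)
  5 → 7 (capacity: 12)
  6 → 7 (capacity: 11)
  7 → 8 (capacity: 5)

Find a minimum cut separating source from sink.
Min cut value = 5, edges: (7,8)

Min cut value: 5
Partition: S = [0, 1, 2, 3, 4, 5, 6, 7], T = [8]
Cut edges: (7,8)

By max-flow min-cut theorem, max flow = min cut = 5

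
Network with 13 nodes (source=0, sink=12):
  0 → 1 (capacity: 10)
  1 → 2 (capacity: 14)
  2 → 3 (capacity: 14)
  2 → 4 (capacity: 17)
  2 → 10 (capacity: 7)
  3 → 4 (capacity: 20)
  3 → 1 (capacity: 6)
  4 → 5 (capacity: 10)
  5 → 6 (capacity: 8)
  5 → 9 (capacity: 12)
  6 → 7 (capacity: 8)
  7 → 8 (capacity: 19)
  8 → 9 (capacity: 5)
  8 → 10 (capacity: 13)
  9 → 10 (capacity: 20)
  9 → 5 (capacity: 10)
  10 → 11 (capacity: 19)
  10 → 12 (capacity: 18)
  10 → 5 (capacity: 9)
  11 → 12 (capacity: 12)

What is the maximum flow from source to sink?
Maximum flow = 10

Max flow: 10

Flow assignment:
  0 → 1: 10/10
  1 → 2: 10/14
  2 → 3: 3/14
  2 → 10: 7/7
  3 → 4: 3/20
  4 → 5: 3/10
  5 → 9: 3/12
  9 → 10: 3/20
  10 → 12: 10/18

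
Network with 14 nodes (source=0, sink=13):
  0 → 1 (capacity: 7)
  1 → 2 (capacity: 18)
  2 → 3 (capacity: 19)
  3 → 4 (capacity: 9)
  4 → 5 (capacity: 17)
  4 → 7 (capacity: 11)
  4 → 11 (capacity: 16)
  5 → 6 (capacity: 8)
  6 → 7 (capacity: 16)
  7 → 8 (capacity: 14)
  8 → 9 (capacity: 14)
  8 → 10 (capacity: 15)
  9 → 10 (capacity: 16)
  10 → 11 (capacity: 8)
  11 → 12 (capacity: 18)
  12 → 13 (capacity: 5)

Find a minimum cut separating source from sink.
Min cut value = 5, edges: (12,13)

Min cut value: 5
Partition: S = [0, 1, 2, 3, 4, 5, 6, 7, 8, 9, 10, 11, 12], T = [13]
Cut edges: (12,13)

By max-flow min-cut theorem, max flow = min cut = 5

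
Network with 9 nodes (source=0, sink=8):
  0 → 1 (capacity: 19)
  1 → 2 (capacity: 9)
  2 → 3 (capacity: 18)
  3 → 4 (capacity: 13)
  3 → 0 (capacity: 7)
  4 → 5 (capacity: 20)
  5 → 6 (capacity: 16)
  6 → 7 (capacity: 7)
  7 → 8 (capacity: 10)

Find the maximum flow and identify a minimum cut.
Max flow = 7, Min cut edges: (6,7)

Maximum flow: 7
Minimum cut: (6,7)
Partition: S = [0, 1, 2, 3, 4, 5, 6], T = [7, 8]

Max-flow min-cut theorem verified: both equal 7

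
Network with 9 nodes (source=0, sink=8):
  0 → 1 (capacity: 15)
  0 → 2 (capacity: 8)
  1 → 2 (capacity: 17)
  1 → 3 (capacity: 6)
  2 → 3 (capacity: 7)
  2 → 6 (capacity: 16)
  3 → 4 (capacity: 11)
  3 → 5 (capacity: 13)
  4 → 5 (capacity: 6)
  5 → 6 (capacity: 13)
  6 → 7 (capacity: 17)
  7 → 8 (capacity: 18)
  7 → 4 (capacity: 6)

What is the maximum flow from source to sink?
Maximum flow = 17

Max flow: 17

Flow assignment:
  0 → 1: 15/15
  0 → 2: 2/8
  1 → 2: 9/17
  1 → 3: 6/6
  2 → 3: 1/7
  2 → 6: 10/16
  3 → 5: 7/13
  5 → 6: 7/13
  6 → 7: 17/17
  7 → 8: 17/18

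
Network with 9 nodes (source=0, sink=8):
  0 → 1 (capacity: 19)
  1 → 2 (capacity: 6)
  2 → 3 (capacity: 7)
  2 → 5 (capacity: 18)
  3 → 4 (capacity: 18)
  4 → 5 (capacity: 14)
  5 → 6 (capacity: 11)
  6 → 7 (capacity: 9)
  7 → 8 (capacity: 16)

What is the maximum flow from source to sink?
Maximum flow = 6

Max flow: 6

Flow assignment:
  0 → 1: 6/19
  1 → 2: 6/6
  2 → 5: 6/18
  5 → 6: 6/11
  6 → 7: 6/9
  7 → 8: 6/16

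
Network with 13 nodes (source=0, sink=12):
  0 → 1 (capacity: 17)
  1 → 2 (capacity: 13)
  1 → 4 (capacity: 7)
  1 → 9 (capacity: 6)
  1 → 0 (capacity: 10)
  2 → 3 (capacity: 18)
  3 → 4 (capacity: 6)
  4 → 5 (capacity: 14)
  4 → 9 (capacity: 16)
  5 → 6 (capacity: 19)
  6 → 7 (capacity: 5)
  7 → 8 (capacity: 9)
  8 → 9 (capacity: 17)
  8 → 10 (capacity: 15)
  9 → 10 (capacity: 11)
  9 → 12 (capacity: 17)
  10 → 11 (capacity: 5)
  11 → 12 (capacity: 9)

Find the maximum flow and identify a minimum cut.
Max flow = 17, Min cut edges: (0,1)

Maximum flow: 17
Minimum cut: (0,1)
Partition: S = [0], T = [1, 2, 3, 4, 5, 6, 7, 8, 9, 10, 11, 12]

Max-flow min-cut theorem verified: both equal 17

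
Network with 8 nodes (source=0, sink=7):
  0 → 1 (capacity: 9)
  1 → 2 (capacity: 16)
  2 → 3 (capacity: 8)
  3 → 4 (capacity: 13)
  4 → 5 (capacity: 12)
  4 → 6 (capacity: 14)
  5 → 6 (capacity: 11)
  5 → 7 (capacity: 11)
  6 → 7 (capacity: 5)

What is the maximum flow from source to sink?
Maximum flow = 8

Max flow: 8

Flow assignment:
  0 → 1: 8/9
  1 → 2: 8/16
  2 → 3: 8/8
  3 → 4: 8/13
  4 → 5: 8/12
  5 → 7: 8/11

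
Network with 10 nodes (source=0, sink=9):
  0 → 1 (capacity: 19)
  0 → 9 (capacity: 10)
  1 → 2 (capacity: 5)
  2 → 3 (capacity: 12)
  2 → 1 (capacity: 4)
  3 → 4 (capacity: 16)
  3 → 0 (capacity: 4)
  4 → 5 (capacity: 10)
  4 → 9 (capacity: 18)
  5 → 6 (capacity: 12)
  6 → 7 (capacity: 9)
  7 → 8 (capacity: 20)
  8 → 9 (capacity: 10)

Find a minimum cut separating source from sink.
Min cut value = 15, edges: (0,9), (1,2)

Min cut value: 15
Partition: S = [0, 1], T = [2, 3, 4, 5, 6, 7, 8, 9]
Cut edges: (0,9), (1,2)

By max-flow min-cut theorem, max flow = min cut = 15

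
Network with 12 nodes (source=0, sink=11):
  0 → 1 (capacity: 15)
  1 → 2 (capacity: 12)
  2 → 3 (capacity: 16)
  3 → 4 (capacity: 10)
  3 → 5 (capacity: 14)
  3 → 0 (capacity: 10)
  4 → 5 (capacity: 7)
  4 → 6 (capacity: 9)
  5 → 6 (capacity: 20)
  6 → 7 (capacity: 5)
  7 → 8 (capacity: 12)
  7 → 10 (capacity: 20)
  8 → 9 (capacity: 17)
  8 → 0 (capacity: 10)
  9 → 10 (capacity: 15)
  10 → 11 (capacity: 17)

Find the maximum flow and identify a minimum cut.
Max flow = 5, Min cut edges: (6,7)

Maximum flow: 5
Minimum cut: (6,7)
Partition: S = [0, 1, 2, 3, 4, 5, 6], T = [7, 8, 9, 10, 11]

Max-flow min-cut theorem verified: both equal 5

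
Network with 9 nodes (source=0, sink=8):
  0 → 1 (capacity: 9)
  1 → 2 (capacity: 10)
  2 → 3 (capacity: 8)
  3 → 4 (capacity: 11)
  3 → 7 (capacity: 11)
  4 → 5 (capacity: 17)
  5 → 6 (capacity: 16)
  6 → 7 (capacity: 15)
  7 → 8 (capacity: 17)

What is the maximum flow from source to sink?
Maximum flow = 8

Max flow: 8

Flow assignment:
  0 → 1: 8/9
  1 → 2: 8/10
  2 → 3: 8/8
  3 → 7: 8/11
  7 → 8: 8/17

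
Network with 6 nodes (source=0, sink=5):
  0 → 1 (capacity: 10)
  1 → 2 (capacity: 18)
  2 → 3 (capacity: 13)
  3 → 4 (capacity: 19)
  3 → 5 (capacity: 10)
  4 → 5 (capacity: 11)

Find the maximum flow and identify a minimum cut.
Max flow = 10, Min cut edges: (0,1)

Maximum flow: 10
Minimum cut: (0,1)
Partition: S = [0], T = [1, 2, 3, 4, 5]

Max-flow min-cut theorem verified: both equal 10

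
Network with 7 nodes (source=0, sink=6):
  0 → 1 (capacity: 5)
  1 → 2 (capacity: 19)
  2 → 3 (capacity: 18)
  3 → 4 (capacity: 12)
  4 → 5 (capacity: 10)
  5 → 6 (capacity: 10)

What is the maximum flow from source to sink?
Maximum flow = 5

Max flow: 5

Flow assignment:
  0 → 1: 5/5
  1 → 2: 5/19
  2 → 3: 5/18
  3 → 4: 5/12
  4 → 5: 5/10
  5 → 6: 5/10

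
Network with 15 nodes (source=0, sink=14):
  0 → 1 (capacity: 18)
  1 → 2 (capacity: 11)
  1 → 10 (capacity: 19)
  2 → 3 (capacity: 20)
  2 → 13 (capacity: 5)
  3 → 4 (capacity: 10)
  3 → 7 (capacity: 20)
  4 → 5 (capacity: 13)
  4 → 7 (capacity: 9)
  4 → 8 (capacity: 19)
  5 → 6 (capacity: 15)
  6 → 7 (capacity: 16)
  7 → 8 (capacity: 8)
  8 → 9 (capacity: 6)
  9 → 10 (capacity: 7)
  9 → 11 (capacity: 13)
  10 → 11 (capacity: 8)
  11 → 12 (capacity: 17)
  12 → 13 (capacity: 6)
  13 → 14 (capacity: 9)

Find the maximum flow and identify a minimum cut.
Max flow = 9, Min cut edges: (13,14)

Maximum flow: 9
Minimum cut: (13,14)
Partition: S = [0, 1, 2, 3, 4, 5, 6, 7, 8, 9, 10, 11, 12, 13], T = [14]

Max-flow min-cut theorem verified: both equal 9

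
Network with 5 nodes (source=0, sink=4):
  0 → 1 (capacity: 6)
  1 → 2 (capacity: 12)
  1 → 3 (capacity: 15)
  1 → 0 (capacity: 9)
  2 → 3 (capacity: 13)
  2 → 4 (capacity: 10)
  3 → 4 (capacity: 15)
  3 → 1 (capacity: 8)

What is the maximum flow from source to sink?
Maximum flow = 6

Max flow: 6

Flow assignment:
  0 → 1: 6/6
  1 → 2: 6/12
  2 → 4: 6/10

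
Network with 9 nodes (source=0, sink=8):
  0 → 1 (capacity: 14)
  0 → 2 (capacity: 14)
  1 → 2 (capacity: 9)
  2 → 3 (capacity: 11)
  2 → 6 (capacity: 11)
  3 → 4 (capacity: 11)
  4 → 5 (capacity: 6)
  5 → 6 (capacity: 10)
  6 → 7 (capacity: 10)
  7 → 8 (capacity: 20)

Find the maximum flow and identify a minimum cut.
Max flow = 10, Min cut edges: (6,7)

Maximum flow: 10
Minimum cut: (6,7)
Partition: S = [0, 1, 2, 3, 4, 5, 6], T = [7, 8]

Max-flow min-cut theorem verified: both equal 10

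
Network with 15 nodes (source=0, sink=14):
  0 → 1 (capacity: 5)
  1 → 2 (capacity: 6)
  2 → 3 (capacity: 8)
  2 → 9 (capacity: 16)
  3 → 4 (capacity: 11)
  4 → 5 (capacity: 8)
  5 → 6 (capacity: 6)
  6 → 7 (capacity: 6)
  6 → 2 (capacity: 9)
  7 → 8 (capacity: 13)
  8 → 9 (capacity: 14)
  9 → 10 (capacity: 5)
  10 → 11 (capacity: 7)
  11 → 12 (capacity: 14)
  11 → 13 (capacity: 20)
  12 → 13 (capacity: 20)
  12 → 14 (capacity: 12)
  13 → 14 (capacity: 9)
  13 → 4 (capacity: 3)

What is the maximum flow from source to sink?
Maximum flow = 5

Max flow: 5

Flow assignment:
  0 → 1: 5/5
  1 → 2: 5/6
  2 → 9: 5/16
  9 → 10: 5/5
  10 → 11: 5/7
  11 → 12: 5/14
  12 → 14: 5/12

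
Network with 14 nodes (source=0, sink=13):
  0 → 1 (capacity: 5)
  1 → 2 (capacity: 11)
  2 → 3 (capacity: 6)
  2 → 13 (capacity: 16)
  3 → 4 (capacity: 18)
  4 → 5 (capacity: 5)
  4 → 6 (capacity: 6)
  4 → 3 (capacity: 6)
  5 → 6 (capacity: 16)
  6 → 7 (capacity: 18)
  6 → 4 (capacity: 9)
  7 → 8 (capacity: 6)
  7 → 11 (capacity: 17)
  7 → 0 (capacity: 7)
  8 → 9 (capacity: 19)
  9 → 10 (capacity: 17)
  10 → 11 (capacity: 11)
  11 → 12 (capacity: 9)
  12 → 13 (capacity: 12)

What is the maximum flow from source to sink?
Maximum flow = 5

Max flow: 5

Flow assignment:
  0 → 1: 5/5
  1 → 2: 5/11
  2 → 13: 5/16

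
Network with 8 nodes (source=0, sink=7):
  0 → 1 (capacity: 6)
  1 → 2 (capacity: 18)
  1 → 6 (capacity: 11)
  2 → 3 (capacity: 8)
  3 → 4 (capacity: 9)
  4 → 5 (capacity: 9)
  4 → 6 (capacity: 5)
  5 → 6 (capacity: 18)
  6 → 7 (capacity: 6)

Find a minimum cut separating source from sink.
Min cut value = 6, edges: (6,7)

Min cut value: 6
Partition: S = [0, 1, 2, 3, 4, 5, 6], T = [7]
Cut edges: (6,7)

By max-flow min-cut theorem, max flow = min cut = 6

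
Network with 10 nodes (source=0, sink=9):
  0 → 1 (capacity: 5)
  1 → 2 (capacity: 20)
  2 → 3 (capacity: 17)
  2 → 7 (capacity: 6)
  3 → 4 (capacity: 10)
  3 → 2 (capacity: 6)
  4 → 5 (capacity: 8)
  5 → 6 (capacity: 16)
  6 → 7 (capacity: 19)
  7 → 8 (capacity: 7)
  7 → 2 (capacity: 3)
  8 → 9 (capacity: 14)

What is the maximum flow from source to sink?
Maximum flow = 5

Max flow: 5

Flow assignment:
  0 → 1: 5/5
  1 → 2: 5/20
  2 → 7: 5/6
  7 → 8: 5/7
  8 → 9: 5/14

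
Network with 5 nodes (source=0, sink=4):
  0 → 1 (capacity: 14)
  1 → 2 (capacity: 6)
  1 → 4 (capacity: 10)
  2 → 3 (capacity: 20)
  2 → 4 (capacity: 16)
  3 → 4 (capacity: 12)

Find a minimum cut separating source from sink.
Min cut value = 14, edges: (0,1)

Min cut value: 14
Partition: S = [0], T = [1, 2, 3, 4]
Cut edges: (0,1)

By max-flow min-cut theorem, max flow = min cut = 14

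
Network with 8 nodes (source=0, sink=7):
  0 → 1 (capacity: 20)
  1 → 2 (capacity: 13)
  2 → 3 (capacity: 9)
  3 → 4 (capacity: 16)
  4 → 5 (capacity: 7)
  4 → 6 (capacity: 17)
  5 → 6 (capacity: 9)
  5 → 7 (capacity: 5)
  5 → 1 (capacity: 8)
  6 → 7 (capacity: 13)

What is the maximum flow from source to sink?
Maximum flow = 9

Max flow: 9

Flow assignment:
  0 → 1: 9/20
  1 → 2: 9/13
  2 → 3: 9/9
  3 → 4: 9/16
  4 → 5: 7/7
  4 → 6: 2/17
  5 → 6: 2/9
  5 → 7: 5/5
  6 → 7: 4/13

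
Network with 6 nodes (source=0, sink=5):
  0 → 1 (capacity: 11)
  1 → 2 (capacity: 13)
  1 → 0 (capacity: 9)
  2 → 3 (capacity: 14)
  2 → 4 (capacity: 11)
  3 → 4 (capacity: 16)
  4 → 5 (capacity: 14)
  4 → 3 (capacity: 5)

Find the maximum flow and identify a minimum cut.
Max flow = 11, Min cut edges: (0,1)

Maximum flow: 11
Minimum cut: (0,1)
Partition: S = [0], T = [1, 2, 3, 4, 5]

Max-flow min-cut theorem verified: both equal 11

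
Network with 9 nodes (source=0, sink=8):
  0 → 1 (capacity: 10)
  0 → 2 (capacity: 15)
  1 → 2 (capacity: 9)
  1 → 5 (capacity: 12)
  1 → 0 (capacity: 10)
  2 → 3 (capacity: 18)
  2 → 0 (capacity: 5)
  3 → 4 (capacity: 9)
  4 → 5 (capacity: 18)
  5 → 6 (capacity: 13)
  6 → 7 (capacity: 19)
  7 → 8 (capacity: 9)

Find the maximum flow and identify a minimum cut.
Max flow = 9, Min cut edges: (7,8)

Maximum flow: 9
Minimum cut: (7,8)
Partition: S = [0, 1, 2, 3, 4, 5, 6, 7], T = [8]

Max-flow min-cut theorem verified: both equal 9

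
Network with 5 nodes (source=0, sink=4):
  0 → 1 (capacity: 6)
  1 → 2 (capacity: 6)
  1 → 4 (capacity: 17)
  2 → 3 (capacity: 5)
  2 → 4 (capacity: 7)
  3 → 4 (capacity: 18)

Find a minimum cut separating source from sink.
Min cut value = 6, edges: (0,1)

Min cut value: 6
Partition: S = [0], T = [1, 2, 3, 4]
Cut edges: (0,1)

By max-flow min-cut theorem, max flow = min cut = 6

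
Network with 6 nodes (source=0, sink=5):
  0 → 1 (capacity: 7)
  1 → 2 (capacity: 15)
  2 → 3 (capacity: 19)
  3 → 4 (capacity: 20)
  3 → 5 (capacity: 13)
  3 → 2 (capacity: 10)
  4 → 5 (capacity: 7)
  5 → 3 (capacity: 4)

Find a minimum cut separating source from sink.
Min cut value = 7, edges: (0,1)

Min cut value: 7
Partition: S = [0], T = [1, 2, 3, 4, 5]
Cut edges: (0,1)

By max-flow min-cut theorem, max flow = min cut = 7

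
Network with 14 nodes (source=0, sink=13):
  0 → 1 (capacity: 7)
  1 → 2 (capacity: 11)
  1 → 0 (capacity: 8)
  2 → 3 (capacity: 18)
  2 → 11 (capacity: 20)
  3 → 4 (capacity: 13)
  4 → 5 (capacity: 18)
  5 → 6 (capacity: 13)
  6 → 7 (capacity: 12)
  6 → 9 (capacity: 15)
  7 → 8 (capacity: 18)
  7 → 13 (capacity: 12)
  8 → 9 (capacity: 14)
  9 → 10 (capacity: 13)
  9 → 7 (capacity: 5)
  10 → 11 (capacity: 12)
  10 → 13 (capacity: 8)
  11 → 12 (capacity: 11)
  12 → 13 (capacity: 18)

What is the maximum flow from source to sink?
Maximum flow = 7

Max flow: 7

Flow assignment:
  0 → 1: 7/7
  1 → 2: 7/11
  2 → 11: 7/20
  11 → 12: 7/11
  12 → 13: 7/18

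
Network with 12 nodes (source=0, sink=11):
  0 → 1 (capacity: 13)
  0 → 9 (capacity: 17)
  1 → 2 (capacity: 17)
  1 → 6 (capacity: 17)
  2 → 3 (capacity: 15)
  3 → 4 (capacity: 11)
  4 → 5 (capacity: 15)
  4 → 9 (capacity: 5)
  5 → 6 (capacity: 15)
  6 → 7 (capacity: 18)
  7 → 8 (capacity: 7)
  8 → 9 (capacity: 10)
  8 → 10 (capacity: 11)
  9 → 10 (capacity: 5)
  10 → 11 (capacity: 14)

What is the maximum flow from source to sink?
Maximum flow = 12

Max flow: 12

Flow assignment:
  0 → 1: 12/13
  1 → 2: 5/17
  1 → 6: 7/17
  2 → 3: 5/15
  3 → 4: 5/11
  4 → 9: 5/5
  6 → 7: 7/18
  7 → 8: 7/7
  8 → 10: 7/11
  9 → 10: 5/5
  10 → 11: 12/14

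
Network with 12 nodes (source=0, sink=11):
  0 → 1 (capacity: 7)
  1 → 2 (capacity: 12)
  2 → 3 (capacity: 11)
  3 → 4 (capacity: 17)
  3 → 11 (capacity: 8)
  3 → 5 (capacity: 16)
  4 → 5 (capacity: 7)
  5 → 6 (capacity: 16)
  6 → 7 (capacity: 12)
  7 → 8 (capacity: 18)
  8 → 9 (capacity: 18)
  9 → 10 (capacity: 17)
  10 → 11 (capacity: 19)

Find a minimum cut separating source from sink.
Min cut value = 7, edges: (0,1)

Min cut value: 7
Partition: S = [0], T = [1, 2, 3, 4, 5, 6, 7, 8, 9, 10, 11]
Cut edges: (0,1)

By max-flow min-cut theorem, max flow = min cut = 7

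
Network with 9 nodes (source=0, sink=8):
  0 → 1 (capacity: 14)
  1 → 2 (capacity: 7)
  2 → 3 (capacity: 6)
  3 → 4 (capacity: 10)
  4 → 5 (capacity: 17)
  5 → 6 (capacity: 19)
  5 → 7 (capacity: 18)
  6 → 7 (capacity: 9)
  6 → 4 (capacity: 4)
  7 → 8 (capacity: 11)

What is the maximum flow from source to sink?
Maximum flow = 6

Max flow: 6

Flow assignment:
  0 → 1: 6/14
  1 → 2: 6/7
  2 → 3: 6/6
  3 → 4: 6/10
  4 → 5: 6/17
  5 → 7: 6/18
  7 → 8: 6/11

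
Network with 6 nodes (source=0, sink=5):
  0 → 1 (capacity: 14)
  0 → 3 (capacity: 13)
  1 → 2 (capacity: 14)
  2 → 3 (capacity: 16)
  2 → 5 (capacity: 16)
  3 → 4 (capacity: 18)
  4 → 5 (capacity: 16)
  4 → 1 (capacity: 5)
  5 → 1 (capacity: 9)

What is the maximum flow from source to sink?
Maximum flow = 27

Max flow: 27

Flow assignment:
  0 → 1: 14/14
  0 → 3: 13/13
  1 → 2: 14/14
  2 → 5: 14/16
  3 → 4: 13/18
  4 → 5: 13/16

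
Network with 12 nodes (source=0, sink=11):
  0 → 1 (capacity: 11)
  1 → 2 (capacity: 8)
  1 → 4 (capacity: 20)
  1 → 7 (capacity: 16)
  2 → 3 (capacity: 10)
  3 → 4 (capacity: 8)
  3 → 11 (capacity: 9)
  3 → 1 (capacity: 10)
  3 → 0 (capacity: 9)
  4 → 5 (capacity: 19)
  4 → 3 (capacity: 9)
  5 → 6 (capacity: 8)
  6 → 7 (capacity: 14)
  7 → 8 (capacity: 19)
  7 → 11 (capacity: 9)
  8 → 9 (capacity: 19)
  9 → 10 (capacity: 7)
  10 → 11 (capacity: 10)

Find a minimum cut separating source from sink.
Min cut value = 11, edges: (0,1)

Min cut value: 11
Partition: S = [0], T = [1, 2, 3, 4, 5, 6, 7, 8, 9, 10, 11]
Cut edges: (0,1)

By max-flow min-cut theorem, max flow = min cut = 11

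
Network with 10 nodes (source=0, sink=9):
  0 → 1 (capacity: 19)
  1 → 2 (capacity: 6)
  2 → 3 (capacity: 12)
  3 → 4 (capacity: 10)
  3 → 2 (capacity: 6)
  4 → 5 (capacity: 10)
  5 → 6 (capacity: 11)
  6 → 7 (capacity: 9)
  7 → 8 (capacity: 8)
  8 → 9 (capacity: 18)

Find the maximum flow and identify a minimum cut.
Max flow = 6, Min cut edges: (1,2)

Maximum flow: 6
Minimum cut: (1,2)
Partition: S = [0, 1], T = [2, 3, 4, 5, 6, 7, 8, 9]

Max-flow min-cut theorem verified: both equal 6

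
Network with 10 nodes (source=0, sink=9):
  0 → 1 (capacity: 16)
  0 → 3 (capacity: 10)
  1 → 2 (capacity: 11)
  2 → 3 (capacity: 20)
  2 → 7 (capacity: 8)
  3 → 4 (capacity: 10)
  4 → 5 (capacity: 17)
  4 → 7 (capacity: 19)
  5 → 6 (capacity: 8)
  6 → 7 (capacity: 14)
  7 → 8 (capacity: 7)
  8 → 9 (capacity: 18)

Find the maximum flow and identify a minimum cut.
Max flow = 7, Min cut edges: (7,8)

Maximum flow: 7
Minimum cut: (7,8)
Partition: S = [0, 1, 2, 3, 4, 5, 6, 7], T = [8, 9]

Max-flow min-cut theorem verified: both equal 7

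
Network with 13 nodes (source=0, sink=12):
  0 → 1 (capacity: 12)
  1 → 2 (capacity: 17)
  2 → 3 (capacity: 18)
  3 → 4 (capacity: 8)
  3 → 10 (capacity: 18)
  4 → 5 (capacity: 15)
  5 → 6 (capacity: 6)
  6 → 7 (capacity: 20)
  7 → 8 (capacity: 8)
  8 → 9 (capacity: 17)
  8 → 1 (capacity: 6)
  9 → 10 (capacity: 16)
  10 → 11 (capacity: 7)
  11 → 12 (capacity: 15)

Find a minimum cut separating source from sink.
Min cut value = 7, edges: (10,11)

Min cut value: 7
Partition: S = [0, 1, 2, 3, 4, 5, 6, 7, 8, 9, 10], T = [11, 12]
Cut edges: (10,11)

By max-flow min-cut theorem, max flow = min cut = 7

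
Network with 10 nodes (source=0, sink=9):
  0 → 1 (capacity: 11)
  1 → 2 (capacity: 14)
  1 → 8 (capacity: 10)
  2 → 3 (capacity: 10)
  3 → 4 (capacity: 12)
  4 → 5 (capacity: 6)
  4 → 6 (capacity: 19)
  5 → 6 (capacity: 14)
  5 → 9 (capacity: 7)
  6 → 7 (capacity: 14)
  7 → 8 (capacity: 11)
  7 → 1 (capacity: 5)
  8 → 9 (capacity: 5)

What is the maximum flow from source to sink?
Maximum flow = 11

Max flow: 11

Flow assignment:
  0 → 1: 11/11
  1 → 2: 6/14
  1 → 8: 5/10
  2 → 3: 6/10
  3 → 4: 6/12
  4 → 5: 6/6
  5 → 9: 6/7
  8 → 9: 5/5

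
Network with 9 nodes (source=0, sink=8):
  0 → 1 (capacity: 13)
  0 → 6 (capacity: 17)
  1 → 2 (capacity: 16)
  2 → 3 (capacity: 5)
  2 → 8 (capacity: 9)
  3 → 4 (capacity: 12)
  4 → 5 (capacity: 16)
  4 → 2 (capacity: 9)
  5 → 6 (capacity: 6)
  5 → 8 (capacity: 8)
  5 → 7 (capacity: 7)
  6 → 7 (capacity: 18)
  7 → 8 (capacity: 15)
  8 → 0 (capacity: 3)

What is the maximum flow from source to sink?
Maximum flow = 28

Max flow: 28

Flow assignment:
  0 → 1: 13/13
  0 → 6: 15/17
  1 → 2: 13/16
  2 → 3: 4/5
  2 → 8: 9/9
  3 → 4: 4/12
  4 → 5: 4/16
  5 → 8: 4/8
  6 → 7: 15/18
  7 → 8: 15/15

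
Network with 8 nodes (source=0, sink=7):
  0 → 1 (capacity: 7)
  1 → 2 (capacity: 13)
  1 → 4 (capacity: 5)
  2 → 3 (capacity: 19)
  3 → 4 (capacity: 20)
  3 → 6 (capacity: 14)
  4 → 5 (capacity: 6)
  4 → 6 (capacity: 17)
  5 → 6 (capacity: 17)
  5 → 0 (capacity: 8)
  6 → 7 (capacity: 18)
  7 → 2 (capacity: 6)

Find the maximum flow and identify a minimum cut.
Max flow = 7, Min cut edges: (0,1)

Maximum flow: 7
Minimum cut: (0,1)
Partition: S = [0], T = [1, 2, 3, 4, 5, 6, 7]

Max-flow min-cut theorem verified: both equal 7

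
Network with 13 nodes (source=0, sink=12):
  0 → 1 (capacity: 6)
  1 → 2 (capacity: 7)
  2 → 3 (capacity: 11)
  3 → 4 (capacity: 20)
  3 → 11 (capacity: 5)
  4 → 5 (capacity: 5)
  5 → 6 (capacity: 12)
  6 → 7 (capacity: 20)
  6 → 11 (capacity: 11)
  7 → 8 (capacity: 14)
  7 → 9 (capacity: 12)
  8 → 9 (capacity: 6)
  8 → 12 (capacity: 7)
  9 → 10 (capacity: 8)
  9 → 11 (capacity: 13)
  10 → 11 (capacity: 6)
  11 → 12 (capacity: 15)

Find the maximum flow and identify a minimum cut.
Max flow = 6, Min cut edges: (0,1)

Maximum flow: 6
Minimum cut: (0,1)
Partition: S = [0], T = [1, 2, 3, 4, 5, 6, 7, 8, 9, 10, 11, 12]

Max-flow min-cut theorem verified: both equal 6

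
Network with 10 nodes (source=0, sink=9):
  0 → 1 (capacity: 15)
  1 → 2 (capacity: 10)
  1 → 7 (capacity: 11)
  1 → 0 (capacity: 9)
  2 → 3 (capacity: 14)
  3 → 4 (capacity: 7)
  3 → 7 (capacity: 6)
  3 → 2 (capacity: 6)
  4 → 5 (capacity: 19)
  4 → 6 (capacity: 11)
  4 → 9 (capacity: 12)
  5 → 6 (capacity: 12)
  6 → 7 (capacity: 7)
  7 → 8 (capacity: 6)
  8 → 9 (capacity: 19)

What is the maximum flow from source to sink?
Maximum flow = 13

Max flow: 13

Flow assignment:
  0 → 1: 13/15
  1 → 2: 7/10
  1 → 7: 6/11
  2 → 3: 7/14
  3 → 4: 7/7
  4 → 9: 7/12
  7 → 8: 6/6
  8 → 9: 6/19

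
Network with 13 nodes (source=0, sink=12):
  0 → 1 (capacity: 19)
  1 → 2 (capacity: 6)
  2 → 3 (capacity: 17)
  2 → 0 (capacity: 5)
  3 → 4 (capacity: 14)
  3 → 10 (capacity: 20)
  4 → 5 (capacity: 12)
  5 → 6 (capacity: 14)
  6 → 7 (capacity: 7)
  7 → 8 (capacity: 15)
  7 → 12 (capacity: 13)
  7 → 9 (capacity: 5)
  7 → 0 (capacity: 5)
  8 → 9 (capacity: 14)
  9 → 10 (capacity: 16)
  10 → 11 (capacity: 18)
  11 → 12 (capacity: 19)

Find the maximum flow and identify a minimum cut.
Max flow = 6, Min cut edges: (1,2)

Maximum flow: 6
Minimum cut: (1,2)
Partition: S = [0, 1], T = [2, 3, 4, 5, 6, 7, 8, 9, 10, 11, 12]

Max-flow min-cut theorem verified: both equal 6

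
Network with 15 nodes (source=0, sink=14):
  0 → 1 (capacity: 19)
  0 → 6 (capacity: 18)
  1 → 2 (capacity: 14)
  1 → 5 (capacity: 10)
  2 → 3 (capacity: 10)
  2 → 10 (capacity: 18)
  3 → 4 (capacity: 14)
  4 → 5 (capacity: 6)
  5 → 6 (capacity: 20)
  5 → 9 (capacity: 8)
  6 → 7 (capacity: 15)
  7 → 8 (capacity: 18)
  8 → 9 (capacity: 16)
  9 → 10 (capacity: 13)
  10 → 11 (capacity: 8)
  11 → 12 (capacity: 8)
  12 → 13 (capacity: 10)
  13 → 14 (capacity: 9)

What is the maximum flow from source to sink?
Maximum flow = 8

Max flow: 8

Flow assignment:
  0 → 6: 8/18
  6 → 7: 8/15
  7 → 8: 8/18
  8 → 9: 8/16
  9 → 10: 8/13
  10 → 11: 8/8
  11 → 12: 8/8
  12 → 13: 8/10
  13 → 14: 8/9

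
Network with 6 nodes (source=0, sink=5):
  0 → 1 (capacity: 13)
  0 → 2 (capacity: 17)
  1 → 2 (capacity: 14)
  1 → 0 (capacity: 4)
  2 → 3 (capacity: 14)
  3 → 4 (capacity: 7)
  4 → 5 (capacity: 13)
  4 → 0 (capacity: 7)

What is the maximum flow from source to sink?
Maximum flow = 7

Max flow: 7

Flow assignment:
  0 → 1: 7/13
  1 → 2: 7/14
  2 → 3: 7/14
  3 → 4: 7/7
  4 → 5: 7/13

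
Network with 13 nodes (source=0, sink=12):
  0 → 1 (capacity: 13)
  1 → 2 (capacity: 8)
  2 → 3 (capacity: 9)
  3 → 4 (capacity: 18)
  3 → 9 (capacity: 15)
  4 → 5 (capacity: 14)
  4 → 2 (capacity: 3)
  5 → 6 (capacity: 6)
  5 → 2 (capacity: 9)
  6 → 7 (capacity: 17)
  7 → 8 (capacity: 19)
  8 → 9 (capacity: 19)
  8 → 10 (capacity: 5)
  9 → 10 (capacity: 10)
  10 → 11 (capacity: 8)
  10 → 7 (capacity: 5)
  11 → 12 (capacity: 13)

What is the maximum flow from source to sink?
Maximum flow = 8

Max flow: 8

Flow assignment:
  0 → 1: 8/13
  1 → 2: 8/8
  2 → 3: 8/9
  3 → 9: 8/15
  9 → 10: 8/10
  10 → 11: 8/8
  11 → 12: 8/13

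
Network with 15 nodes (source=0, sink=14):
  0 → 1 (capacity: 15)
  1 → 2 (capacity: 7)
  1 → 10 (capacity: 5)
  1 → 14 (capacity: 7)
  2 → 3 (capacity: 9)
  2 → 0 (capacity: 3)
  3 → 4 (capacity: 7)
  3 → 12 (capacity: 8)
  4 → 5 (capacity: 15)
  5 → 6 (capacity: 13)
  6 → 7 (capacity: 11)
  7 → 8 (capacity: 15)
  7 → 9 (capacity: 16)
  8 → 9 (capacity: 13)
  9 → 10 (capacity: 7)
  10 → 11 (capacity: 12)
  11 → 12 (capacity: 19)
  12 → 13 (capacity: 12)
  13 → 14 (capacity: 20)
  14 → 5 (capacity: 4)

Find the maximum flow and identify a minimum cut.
Max flow = 15, Min cut edges: (0,1)

Maximum flow: 15
Minimum cut: (0,1)
Partition: S = [0], T = [1, 2, 3, 4, 5, 6, 7, 8, 9, 10, 11, 12, 13, 14]

Max-flow min-cut theorem verified: both equal 15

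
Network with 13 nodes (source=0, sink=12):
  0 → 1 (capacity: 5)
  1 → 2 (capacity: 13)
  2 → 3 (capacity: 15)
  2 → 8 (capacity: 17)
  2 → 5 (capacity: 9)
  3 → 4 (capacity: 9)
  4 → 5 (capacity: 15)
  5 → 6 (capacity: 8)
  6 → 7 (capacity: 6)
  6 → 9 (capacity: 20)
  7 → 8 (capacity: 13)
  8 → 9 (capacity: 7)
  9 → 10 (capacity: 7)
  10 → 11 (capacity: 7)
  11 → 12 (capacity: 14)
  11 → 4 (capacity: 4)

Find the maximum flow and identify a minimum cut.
Max flow = 5, Min cut edges: (0,1)

Maximum flow: 5
Minimum cut: (0,1)
Partition: S = [0], T = [1, 2, 3, 4, 5, 6, 7, 8, 9, 10, 11, 12]

Max-flow min-cut theorem verified: both equal 5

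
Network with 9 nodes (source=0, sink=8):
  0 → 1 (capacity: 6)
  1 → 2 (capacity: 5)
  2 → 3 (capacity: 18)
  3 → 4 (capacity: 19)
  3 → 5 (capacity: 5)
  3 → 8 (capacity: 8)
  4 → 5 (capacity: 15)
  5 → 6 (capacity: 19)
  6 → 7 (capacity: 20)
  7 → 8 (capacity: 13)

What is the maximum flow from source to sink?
Maximum flow = 5

Max flow: 5

Flow assignment:
  0 → 1: 5/6
  1 → 2: 5/5
  2 → 3: 5/18
  3 → 8: 5/8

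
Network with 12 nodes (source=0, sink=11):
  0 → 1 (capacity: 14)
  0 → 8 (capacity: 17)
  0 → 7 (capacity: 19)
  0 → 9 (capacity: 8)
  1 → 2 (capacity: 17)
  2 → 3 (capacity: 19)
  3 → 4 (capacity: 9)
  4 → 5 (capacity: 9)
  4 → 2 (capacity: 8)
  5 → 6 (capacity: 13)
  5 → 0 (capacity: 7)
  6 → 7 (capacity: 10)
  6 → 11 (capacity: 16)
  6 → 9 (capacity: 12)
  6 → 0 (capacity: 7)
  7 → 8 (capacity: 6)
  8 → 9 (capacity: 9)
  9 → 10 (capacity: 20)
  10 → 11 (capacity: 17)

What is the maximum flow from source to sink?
Maximum flow = 26

Max flow: 26

Flow assignment:
  0 → 1: 9/14
  0 → 8: 3/17
  0 → 7: 6/19
  0 → 9: 8/8
  1 → 2: 9/17
  2 → 3: 9/19
  3 → 4: 9/9
  4 → 5: 9/9
  5 → 6: 9/13
  6 → 11: 9/16
  7 → 8: 6/6
  8 → 9: 9/9
  9 → 10: 17/20
  10 → 11: 17/17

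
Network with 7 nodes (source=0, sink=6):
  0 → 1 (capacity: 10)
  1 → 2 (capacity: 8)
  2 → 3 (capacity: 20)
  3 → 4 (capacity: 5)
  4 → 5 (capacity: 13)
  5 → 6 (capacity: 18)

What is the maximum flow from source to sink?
Maximum flow = 5

Max flow: 5

Flow assignment:
  0 → 1: 5/10
  1 → 2: 5/8
  2 → 3: 5/20
  3 → 4: 5/5
  4 → 5: 5/13
  5 → 6: 5/18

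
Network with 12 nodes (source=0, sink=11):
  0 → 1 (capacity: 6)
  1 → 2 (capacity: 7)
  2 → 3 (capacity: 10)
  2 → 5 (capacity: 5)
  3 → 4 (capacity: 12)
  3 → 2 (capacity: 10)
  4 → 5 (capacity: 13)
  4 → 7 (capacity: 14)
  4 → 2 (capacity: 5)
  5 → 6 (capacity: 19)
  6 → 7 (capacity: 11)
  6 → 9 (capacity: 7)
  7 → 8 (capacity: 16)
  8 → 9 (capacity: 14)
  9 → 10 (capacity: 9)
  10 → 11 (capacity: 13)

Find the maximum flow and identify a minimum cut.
Max flow = 6, Min cut edges: (0,1)

Maximum flow: 6
Minimum cut: (0,1)
Partition: S = [0], T = [1, 2, 3, 4, 5, 6, 7, 8, 9, 10, 11]

Max-flow min-cut theorem verified: both equal 6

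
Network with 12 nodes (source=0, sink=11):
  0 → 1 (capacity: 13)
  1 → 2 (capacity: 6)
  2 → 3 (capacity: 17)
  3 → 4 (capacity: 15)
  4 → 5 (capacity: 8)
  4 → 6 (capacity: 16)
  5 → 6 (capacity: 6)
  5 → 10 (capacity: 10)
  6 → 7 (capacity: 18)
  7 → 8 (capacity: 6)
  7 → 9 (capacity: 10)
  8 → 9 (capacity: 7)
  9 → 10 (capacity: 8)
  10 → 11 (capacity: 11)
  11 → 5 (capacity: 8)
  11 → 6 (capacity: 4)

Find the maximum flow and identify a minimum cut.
Max flow = 6, Min cut edges: (1,2)

Maximum flow: 6
Minimum cut: (1,2)
Partition: S = [0, 1], T = [2, 3, 4, 5, 6, 7, 8, 9, 10, 11]

Max-flow min-cut theorem verified: both equal 6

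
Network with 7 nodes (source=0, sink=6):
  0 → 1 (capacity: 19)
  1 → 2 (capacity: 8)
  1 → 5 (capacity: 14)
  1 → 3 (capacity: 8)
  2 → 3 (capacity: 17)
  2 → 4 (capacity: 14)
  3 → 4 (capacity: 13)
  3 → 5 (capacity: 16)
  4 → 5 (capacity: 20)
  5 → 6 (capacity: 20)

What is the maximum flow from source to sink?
Maximum flow = 19

Max flow: 19

Flow assignment:
  0 → 1: 19/19
  1 → 5: 14/14
  1 → 3: 5/8
  3 → 5: 5/16
  5 → 6: 19/20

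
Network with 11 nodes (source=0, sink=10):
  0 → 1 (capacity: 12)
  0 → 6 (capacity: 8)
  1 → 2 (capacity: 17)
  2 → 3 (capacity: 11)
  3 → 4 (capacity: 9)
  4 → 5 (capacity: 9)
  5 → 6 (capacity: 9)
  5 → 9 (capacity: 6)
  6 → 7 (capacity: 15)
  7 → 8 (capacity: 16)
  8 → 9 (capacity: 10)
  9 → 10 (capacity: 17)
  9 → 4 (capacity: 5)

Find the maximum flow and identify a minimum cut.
Max flow = 16, Min cut edges: (5,9), (8,9)

Maximum flow: 16
Minimum cut: (5,9), (8,9)
Partition: S = [0, 1, 2, 3, 4, 5, 6, 7, 8], T = [9, 10]

Max-flow min-cut theorem verified: both equal 16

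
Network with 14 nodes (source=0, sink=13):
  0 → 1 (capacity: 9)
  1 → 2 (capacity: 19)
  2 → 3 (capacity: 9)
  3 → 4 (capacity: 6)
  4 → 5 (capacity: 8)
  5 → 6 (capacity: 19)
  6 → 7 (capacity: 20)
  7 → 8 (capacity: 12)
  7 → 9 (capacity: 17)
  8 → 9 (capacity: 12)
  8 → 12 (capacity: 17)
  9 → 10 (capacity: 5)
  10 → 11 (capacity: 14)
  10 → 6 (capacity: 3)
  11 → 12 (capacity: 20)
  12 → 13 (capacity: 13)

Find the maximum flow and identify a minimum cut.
Max flow = 6, Min cut edges: (3,4)

Maximum flow: 6
Minimum cut: (3,4)
Partition: S = [0, 1, 2, 3], T = [4, 5, 6, 7, 8, 9, 10, 11, 12, 13]

Max-flow min-cut theorem verified: both equal 6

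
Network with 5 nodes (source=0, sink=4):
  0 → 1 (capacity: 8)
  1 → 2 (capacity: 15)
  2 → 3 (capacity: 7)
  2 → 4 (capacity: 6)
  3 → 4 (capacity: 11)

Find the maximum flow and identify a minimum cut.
Max flow = 8, Min cut edges: (0,1)

Maximum flow: 8
Minimum cut: (0,1)
Partition: S = [0], T = [1, 2, 3, 4]

Max-flow min-cut theorem verified: both equal 8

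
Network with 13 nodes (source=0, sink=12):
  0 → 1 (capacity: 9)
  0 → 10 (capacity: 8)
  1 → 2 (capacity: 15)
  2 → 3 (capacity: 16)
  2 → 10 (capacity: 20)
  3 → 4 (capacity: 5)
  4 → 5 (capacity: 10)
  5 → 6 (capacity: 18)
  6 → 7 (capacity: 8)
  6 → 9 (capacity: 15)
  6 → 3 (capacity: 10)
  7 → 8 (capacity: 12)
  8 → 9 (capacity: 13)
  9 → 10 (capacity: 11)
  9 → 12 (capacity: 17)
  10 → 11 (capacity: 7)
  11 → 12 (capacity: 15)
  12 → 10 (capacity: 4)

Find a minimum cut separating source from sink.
Min cut value = 12, edges: (3,4), (10,11)

Min cut value: 12
Partition: S = [0, 1, 2, 3, 10], T = [4, 5, 6, 7, 8, 9, 11, 12]
Cut edges: (3,4), (10,11)

By max-flow min-cut theorem, max flow = min cut = 12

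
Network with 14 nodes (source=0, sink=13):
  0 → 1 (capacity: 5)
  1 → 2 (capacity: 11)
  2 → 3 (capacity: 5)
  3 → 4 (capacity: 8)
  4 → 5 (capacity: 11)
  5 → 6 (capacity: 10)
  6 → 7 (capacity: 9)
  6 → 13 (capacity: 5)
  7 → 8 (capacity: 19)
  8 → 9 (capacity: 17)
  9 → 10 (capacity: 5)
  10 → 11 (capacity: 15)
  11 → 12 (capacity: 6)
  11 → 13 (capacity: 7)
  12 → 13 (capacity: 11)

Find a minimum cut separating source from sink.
Min cut value = 5, edges: (2,3)

Min cut value: 5
Partition: S = [0, 1, 2], T = [3, 4, 5, 6, 7, 8, 9, 10, 11, 12, 13]
Cut edges: (2,3)

By max-flow min-cut theorem, max flow = min cut = 5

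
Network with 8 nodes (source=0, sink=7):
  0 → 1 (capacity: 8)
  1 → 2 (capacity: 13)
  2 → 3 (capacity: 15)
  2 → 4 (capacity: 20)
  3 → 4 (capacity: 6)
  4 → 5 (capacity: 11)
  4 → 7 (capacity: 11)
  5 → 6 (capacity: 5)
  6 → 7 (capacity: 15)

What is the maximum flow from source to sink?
Maximum flow = 8

Max flow: 8

Flow assignment:
  0 → 1: 8/8
  1 → 2: 8/13
  2 → 4: 8/20
  4 → 7: 8/11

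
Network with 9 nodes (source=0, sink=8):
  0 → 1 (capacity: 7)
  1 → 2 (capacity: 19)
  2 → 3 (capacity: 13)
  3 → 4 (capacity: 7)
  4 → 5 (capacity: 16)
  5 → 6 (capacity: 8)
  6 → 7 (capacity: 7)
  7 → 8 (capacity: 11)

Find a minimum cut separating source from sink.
Min cut value = 7, edges: (6,7)

Min cut value: 7
Partition: S = [0, 1, 2, 3, 4, 5, 6], T = [7, 8]
Cut edges: (6,7)

By max-flow min-cut theorem, max flow = min cut = 7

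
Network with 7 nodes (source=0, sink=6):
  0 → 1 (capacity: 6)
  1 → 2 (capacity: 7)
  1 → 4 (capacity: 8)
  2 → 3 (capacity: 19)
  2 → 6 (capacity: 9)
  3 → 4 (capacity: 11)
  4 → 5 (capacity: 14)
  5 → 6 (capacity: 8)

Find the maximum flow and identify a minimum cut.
Max flow = 6, Min cut edges: (0,1)

Maximum flow: 6
Minimum cut: (0,1)
Partition: S = [0], T = [1, 2, 3, 4, 5, 6]

Max-flow min-cut theorem verified: both equal 6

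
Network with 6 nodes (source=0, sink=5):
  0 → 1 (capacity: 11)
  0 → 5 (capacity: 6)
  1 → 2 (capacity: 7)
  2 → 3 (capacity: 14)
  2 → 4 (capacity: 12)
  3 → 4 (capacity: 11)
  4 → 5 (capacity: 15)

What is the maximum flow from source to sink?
Maximum flow = 13

Max flow: 13

Flow assignment:
  0 → 1: 7/11
  0 → 5: 6/6
  1 → 2: 7/7
  2 → 4: 7/12
  4 → 5: 7/15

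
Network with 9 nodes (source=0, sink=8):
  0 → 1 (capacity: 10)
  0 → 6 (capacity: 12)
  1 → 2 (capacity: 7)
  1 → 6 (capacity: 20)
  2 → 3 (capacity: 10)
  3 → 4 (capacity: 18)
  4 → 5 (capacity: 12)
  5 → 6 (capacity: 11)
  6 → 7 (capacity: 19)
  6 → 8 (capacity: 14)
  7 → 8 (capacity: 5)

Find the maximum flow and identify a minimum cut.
Max flow = 19, Min cut edges: (6,8), (7,8)

Maximum flow: 19
Minimum cut: (6,8), (7,8)
Partition: S = [0, 1, 2, 3, 4, 5, 6, 7], T = [8]

Max-flow min-cut theorem verified: both equal 19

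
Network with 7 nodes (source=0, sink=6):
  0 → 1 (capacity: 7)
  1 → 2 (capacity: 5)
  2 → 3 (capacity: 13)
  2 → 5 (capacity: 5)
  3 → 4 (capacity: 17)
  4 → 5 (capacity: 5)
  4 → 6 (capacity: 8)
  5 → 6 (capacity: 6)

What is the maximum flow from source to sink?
Maximum flow = 5

Max flow: 5

Flow assignment:
  0 → 1: 5/7
  1 → 2: 5/5
  2 → 5: 5/5
  5 → 6: 5/6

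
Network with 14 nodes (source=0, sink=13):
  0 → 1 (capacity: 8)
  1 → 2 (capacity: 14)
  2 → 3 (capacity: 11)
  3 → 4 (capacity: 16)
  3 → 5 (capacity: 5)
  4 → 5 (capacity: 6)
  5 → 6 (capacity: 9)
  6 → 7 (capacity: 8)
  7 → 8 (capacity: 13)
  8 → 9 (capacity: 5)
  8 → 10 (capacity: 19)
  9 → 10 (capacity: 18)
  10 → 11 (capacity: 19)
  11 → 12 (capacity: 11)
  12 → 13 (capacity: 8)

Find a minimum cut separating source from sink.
Min cut value = 8, edges: (12,13)

Min cut value: 8
Partition: S = [0, 1, 2, 3, 4, 5, 6, 7, 8, 9, 10, 11, 12], T = [13]
Cut edges: (12,13)

By max-flow min-cut theorem, max flow = min cut = 8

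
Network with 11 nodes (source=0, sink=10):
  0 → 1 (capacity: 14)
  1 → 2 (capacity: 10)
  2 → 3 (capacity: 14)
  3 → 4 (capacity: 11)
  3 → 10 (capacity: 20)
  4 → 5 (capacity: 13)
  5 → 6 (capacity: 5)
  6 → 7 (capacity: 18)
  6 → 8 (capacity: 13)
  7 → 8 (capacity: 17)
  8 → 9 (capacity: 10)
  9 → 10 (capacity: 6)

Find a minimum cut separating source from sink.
Min cut value = 10, edges: (1,2)

Min cut value: 10
Partition: S = [0, 1], T = [2, 3, 4, 5, 6, 7, 8, 9, 10]
Cut edges: (1,2)

By max-flow min-cut theorem, max flow = min cut = 10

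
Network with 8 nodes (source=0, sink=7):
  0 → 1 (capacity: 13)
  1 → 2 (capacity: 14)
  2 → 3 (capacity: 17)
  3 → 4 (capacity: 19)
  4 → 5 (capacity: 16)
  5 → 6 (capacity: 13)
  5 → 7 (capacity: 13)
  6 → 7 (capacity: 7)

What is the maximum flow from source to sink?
Maximum flow = 13

Max flow: 13

Flow assignment:
  0 → 1: 13/13
  1 → 2: 13/14
  2 → 3: 13/17
  3 → 4: 13/19
  4 → 5: 13/16
  5 → 7: 13/13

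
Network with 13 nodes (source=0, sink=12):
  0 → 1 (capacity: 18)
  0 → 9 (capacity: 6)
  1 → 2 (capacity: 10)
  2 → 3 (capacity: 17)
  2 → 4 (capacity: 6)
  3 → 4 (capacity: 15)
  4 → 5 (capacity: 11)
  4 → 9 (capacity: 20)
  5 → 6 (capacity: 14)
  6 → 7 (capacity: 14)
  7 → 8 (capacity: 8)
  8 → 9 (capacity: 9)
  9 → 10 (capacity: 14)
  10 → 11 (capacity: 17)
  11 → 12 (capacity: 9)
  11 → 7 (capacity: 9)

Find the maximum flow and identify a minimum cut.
Max flow = 9, Min cut edges: (11,12)

Maximum flow: 9
Minimum cut: (11,12)
Partition: S = [0, 1, 2, 3, 4, 5, 6, 7, 8, 9, 10, 11], T = [12]

Max-flow min-cut theorem verified: both equal 9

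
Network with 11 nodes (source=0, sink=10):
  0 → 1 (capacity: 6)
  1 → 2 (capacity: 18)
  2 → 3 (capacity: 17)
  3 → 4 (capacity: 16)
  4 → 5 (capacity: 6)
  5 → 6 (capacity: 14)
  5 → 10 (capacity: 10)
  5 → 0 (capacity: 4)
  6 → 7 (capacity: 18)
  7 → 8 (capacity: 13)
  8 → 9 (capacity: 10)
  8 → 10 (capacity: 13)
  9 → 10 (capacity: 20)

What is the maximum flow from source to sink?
Maximum flow = 6

Max flow: 6

Flow assignment:
  0 → 1: 6/6
  1 → 2: 6/18
  2 → 3: 6/17
  3 → 4: 6/16
  4 → 5: 6/6
  5 → 10: 6/10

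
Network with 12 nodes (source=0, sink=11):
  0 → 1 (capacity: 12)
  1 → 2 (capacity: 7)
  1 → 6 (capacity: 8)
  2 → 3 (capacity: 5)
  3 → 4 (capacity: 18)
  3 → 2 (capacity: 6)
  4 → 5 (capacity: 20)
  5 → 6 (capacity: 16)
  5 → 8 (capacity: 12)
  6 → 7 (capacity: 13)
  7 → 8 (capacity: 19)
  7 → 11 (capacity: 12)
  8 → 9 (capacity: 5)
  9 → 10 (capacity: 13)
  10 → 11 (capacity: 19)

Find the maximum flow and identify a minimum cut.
Max flow = 12, Min cut edges: (0,1)

Maximum flow: 12
Minimum cut: (0,1)
Partition: S = [0], T = [1, 2, 3, 4, 5, 6, 7, 8, 9, 10, 11]

Max-flow min-cut theorem verified: both equal 12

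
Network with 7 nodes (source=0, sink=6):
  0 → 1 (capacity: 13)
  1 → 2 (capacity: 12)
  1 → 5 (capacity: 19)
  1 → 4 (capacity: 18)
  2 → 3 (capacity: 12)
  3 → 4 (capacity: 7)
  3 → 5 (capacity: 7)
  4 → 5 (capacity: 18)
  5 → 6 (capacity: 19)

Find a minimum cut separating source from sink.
Min cut value = 13, edges: (0,1)

Min cut value: 13
Partition: S = [0], T = [1, 2, 3, 4, 5, 6]
Cut edges: (0,1)

By max-flow min-cut theorem, max flow = min cut = 13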